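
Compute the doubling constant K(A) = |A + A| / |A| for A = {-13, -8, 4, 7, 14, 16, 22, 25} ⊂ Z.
K = |A + A| / |A| = 32/8 = 4

Enumerate A + A = {a + b : a, b ∈ A}. With |A| = 8, there are |A|^2 = 64 ordered sum pairs; collecting distinct values, A + A = {-26, -21, -16, -9, -6, -4, -1, 1, 3, 6, 8, 9, 11, 12, 14, 17, 18, 20, 21, 23, 26, 28, 29, 30, 32, 36, 38, 39, 41, 44, 47, 50}, so |A + A| = 32. Thus K = 32/8 = 4. For comparison, the minimum possible |A + A| over all 8-element sets is 2·8 − 1 = 15 (so min K = 15/8), attained only by arithmetic progressions.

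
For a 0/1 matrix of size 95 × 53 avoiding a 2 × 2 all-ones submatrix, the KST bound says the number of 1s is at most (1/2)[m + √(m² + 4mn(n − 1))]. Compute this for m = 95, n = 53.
z(95, 53; 2, 2) ≤ (1/2)[95 + √(95² + 4·95·53·52)] = (1/2)[95 + √1056305] = 561.3835

Kővári–Sós–Turán: let r_1, ..., r_95 be the row sums and z = Σ r_i the total number of 1s. Each pair of columns can share at most one row with both entries 1 (else a 2×2 all-ones block appears), so Σ_i C(r_i, 2) ≤ C(53, 2) = 1378. By convexity Σ_i C(r_i, 2) ≥ 95·C(z/95, 2) = z(z − 95)/(2·95), giving z² − 95z − 95·53·52 ≤ 0 and hence z ≤ (1/2)[95 + √(9025 + 4·261820)] = (1/2)[95 + √1056305] ≈ (1/2)(95 + 1027.767) = 561.3835.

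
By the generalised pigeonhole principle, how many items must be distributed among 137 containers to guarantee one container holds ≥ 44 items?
n = (44 − 1)·137 + 1 = 5892

By the generalised pigeonhole principle, to guarantee some box contains ≥ r objects we need more than (r − 1) · k objects total. Threshold: n = (r − 1) · k + 1. With r = 44 and k = 137: n = 43 · 137 + 1 = 5891 + 1 = 5892. For n = 5891 = 43 · 137, we can put exactly 43 objects in every box, avoiding 44 in any single one — so 5892 is tight.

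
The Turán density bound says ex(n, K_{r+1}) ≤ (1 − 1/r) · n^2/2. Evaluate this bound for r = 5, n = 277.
Turán density bound = (4/5) · 277^2/2 = 153458/5 ≈ 30691.6

Turán's theorem: ex(n, K_{r+1}) is achieved by the complete r-partite Turán graph T(n, r) with parts as balanced as possible, and is at most (1 − 1/r) · n^2/2. For r = 5, n = 277: the density bound is (4/5) · 76729/2 = 153458/5 ≈ 30691.6. The integer-valued extremum is e(T(277, 5)) = 30691, which is strictly less than the density bound 153458/5 since 5 ∤ 277 (the parts of T(277, 5) cannot all be equal).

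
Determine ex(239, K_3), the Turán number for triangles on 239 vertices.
ex(239, K_3) = ⌊239^2/4⌋ = 14280

Mantel (1907): a triangle-free graph on n vertices has at most ⌊n^2/4⌋ edges, with equality for the complete bipartite graph K_{⌊n/2⌋, ⌈n/2⌉}. For n = 239: ⌊239^2/4⌋ = ⌊57121/4⌋ = 14280. The extremal graph is K_{119, 120}, which has 119·120 = 14280 edges.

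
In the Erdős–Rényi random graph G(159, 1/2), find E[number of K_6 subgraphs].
E[# K_6] = C(159, 6) · (1/2)^C(6, 2) = 20398507129 / 2^15 ≈ 622513.034943

For each 6-subset S of vertices (there are C(159, 6) = 20398507129 such S), let X_S = 1 if S induces a K_6 (all C(6, 2) = 15 edges present). Then P(X_S = 1) = (1/2)^15 = 1/32768. By linearity of expectation, E[# K_6] = C(159, 6) · (1/2)^15 = 20398507129 / 32768 ≈ 622513.034943.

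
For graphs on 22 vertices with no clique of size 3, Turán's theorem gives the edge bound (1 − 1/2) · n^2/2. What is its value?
Turán density bound = (1/2) · 22^2/2 = 121

Turán's theorem: ex(n, K_{r+1}) is achieved by the complete r-partite Turán graph T(n, r) with parts as balanced as possible, and is at most (1 − 1/r) · n^2/2. For r = 2, n = 22: the density bound is (1/2) · 484/2 = 121. Since 2 ∣ 22, the Turán graph T(22, 2) has parts of equal size 11, and its edge count e(T(22, 2)) = 121 attains the density bound exactly.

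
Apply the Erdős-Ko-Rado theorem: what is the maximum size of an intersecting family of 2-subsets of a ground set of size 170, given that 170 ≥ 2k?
max |F| = C(169, 1) = 169

The Erdős-Ko-Rado theorem states: for n ≥ 2k, an intersecting family of k-subsets of an n-element set has size at most C(n − 1, k − 1), with equality for 'star' families {A ⊆ [n] : |A| = k, i ∈ A} (fix an element i). For n = 170, k = 2: C(169, 1) = 169.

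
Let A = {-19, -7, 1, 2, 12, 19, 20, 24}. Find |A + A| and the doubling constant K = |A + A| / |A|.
K = |A + A| / |A| = 33/8

Enumerate A + A = {a + b : a, b ∈ A}. With |A| = 8, there are |A|^2 = 64 ordered sum pairs; collecting distinct values, A + A = {-38, -26, -18, -17, -14, -7, -6, -5, 0, 1, 2, 3, 4, 5, 12, 13, 14, 17, 20, 21, 22, 24, 25, 26, 31, 32, 36, 38, 39, 40, 43, 44, 48}, so |A + A| = 33. Thus K = 33/8. For comparison, the minimum possible |A + A| over all 8-element sets is 2·8 − 1 = 15 (so min K = 15/8), attained only by arithmetic progressions.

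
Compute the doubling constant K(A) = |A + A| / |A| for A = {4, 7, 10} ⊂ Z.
K = |A + A| / |A| = 5/3

Enumerate A + A = {a + b : a, b ∈ A}. With |A| = 3, there are |A|^2 = 9 ordered sum pairs; collecting distinct values, A + A = {8, 11, 14, 17, 20}, so |A + A| = 5. Thus K = 5/3. Here |A + A| = 2|A| − 1 = 5, the minimum possible — so K = 5/3 is minimal, which holds iff A is an arithmetic progression.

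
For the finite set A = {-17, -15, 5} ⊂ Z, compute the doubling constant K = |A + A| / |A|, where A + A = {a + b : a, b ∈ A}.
K = |A + A| / |A| = 6/3 = 2

Enumerate A + A = {a + b : a, b ∈ A}. With |A| = 3, there are |A|^2 = 9 ordered sum pairs; collecting distinct values, A + A = {-34, -32, -30, -12, -10, 10}, so |A + A| = 6. Thus K = 6/3 = 2. For comparison, the minimum possible |A + A| over all 3-element sets is 2·3 − 1 = 5 (so min K = 5/3), attained only by arithmetic progressions.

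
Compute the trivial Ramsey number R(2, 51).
R(2, 51) = 51

R(2, k) = k for all k ≥ 2: in a 2-colouring of K_k, either some edge is red (a red K_2) or all edges are blue (a blue K_k). And K_{50} coloured all-blue has no blue K_51, so R(2, 51) > 50. Hence R(2, 51) = 51.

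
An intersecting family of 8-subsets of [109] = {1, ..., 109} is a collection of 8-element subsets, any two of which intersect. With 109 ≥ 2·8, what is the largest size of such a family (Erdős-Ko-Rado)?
max |F| = C(108, 7) = 27883218168

Erdős-Ko-Rado (1961): when n ≥ 2k, max |F| = C(n−1, k−1). The bound is attained by the star {A : i ∈ A} for any fixed i ∈ [n]. Here C(109−1, 8−1) = C(108, 7) = 27883218168.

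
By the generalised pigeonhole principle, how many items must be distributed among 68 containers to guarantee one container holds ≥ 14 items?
n = (14 − 1)·68 + 1 = 885

By the generalised pigeonhole principle, to guarantee some box contains ≥ r objects we need more than (r − 1) · k objects total. Threshold: n = (r − 1) · k + 1. With r = 14 and k = 68: n = 13 · 68 + 1 = 884 + 1 = 885. For n = 884 = 13 · 68, we can put exactly 13 objects in every box, avoiding 14 in any single one — so 885 is tight.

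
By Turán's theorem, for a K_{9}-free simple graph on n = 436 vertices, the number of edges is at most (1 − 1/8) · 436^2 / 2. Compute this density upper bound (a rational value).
Turán density bound = (7/8) · 436^2/2 = 83167

Turán's theorem: ex(n, K_{r+1}) is achieved by the complete r-partite Turán graph T(n, r) with parts as balanced as possible, and is at most (1 − 1/r) · n^2/2. For r = 8, n = 436: the density bound is (7/8) · 190096/2 = 83167. The integer-valued extremum is e(T(436, 8)) = 83166, which is strictly less than the density bound 83167 since 8 ∤ 436 (the parts of T(436, 8) cannot all be equal).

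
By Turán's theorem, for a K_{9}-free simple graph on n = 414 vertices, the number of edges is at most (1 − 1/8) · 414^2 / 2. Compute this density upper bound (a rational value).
Turán density bound = (7/8) · 414^2/2 = 299943/4 ≈ 74985.75

Turán's theorem: ex(n, K_{r+1}) is achieved by the complete r-partite Turán graph T(n, r) with parts as balanced as possible, and is at most (1 − 1/r) · n^2/2. For r = 8, n = 414: the density bound is (7/8) · 171396/2 = 299943/4 ≈ 74985.75. The integer-valued extremum is e(T(414, 8)) = 74985, which is strictly less than the density bound 299943/4 since 8 ∤ 414 (the parts of T(414, 8) cannot all be equal).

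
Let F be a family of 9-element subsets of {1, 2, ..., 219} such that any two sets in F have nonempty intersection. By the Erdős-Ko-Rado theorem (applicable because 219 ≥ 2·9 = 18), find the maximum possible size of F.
max |F| = C(218, 8) = 111096303286923

Erdős-Ko-Rado (1961): when n ≥ 2k, max |F| = C(n−1, k−1). The bound is attained by the star {A : i ∈ A} for any fixed i ∈ [n]. Here C(219−1, 9−1) = C(218, 8) = 111096303286923.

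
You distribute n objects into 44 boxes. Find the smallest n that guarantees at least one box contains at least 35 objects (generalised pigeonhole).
n = (35 − 1)·44 + 1 = 1497

By the generalised pigeonhole principle, to guarantee some box contains ≥ r objects we need more than (r − 1) · k objects total. Threshold: n = (r − 1) · k + 1. With r = 35 and k = 44: n = 34 · 44 + 1 = 1496 + 1 = 1497. For n = 1496 = 34 · 44, we can put exactly 34 objects in every box, avoiding 35 in any single one — so 1497 is tight.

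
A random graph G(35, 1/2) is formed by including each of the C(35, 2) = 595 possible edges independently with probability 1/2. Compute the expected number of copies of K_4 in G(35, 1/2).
E[# K_4] = C(35, 4) · (1/2)^C(4, 2) = 52360 / 2^6 = 6545/8 = 818.125

For each 4-subset S of vertices (there are C(35, 4) = 52360 such S), let X_S = 1 if S induces a K_4 (all C(4, 2) = 6 edges present). Then P(X_S = 1) = (1/2)^6 = 1/64. By linearity of expectation, E[# K_4] = C(35, 4) · (1/2)^6 = 52360 / 64 = 6545/8 = 818.125.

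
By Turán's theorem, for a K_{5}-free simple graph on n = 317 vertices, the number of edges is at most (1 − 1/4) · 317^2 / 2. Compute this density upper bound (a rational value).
Turán density bound = (3/4) · 317^2/2 = 301467/8 ≈ 37683.375

Turán's theorem: ex(n, K_{r+1}) is achieved by the complete r-partite Turán graph T(n, r) with parts as balanced as possible, and is at most (1 − 1/r) · n^2/2. For r = 4, n = 317: the density bound is (3/4) · 100489/2 = 301467/8 ≈ 37683.375. The integer-valued extremum is e(T(317, 4)) = 37683, which is strictly less than the density bound 301467/8 since 4 ∤ 317 (the parts of T(317, 4) cannot all be equal).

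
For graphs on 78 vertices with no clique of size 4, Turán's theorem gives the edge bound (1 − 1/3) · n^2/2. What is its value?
Turán density bound = (2/3) · 78^2/2 = 2028

Turán's theorem: ex(n, K_{r+1}) is achieved by the complete r-partite Turán graph T(n, r) with parts as balanced as possible, and is at most (1 − 1/r) · n^2/2. For r = 3, n = 78: the density bound is (2/3) · 6084/2 = 2028. Since 3 ∣ 78, the Turán graph T(78, 3) has parts of equal size 26, and its edge count e(T(78, 3)) = 2028 attains the density bound exactly.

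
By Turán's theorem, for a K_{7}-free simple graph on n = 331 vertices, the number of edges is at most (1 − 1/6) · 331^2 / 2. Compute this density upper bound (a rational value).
Turán density bound = (5/6) · 331^2/2 = 547805/12 ≈ 45650.4167

Turán's theorem: ex(n, K_{r+1}) is achieved by the complete r-partite Turán graph T(n, r) with parts as balanced as possible, and is at most (1 − 1/r) · n^2/2. For r = 6, n = 331: the density bound is (5/6) · 109561/2 = 547805/12 ≈ 45650.4167. The integer-valued extremum is e(T(331, 6)) = 45650, which is strictly less than the density bound 547805/12 since 6 ∤ 331 (the parts of T(331, 6) cannot all be equal).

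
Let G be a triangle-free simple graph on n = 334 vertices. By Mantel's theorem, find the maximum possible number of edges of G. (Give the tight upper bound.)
ex(334, K_3) = ⌊334^2/4⌋ = 27889

Mantel (1907): a triangle-free graph on n vertices has at most ⌊n^2/4⌋ edges, with equality for the complete bipartite graph K_{⌊n/2⌋, ⌈n/2⌉}. For n = 334: ⌊334^2/4⌋ = ⌊111556/4⌋ = 27889. The extremal graph is K_{167, 167}, which has 167·167 = 27889 edges.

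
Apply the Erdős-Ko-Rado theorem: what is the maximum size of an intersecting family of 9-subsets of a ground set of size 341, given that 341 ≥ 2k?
max |F| = C(340, 8) = 4076425200150810

The Erdős-Ko-Rado theorem states: for n ≥ 2k, an intersecting family of k-subsets of an n-element set has size at most C(n − 1, k − 1), with equality for 'star' families {A ⊆ [n] : |A| = k, i ∈ A} (fix an element i). For n = 341, k = 9: C(340, 8) = 4076425200150810.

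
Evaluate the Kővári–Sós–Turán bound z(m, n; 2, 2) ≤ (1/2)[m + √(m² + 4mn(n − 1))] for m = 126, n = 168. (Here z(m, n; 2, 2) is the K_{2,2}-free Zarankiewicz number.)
z(126, 168; 2, 2) ≤ (1/2)[126 + √(126² + 4·126·168·167)] = (1/2)[126 + √14156100] = 1944.2297

Kővári–Sós–Turán: let r_1, ..., r_126 be the row sums and z = Σ r_i the total number of 1s. Each pair of columns can share at most one row with both entries 1 (else a 2×2 all-ones block appears), so Σ_i C(r_i, 2) ≤ C(168, 2) = 14028. By convexity Σ_i C(r_i, 2) ≥ 126·C(z/126, 2) = z(z − 126)/(2·126), giving z² − 126z − 126·168·167 ≤ 0 and hence z ≤ (1/2)[126 + √(15876 + 4·3535056)] = (1/2)[126 + √14156100] ≈ (1/2)(126 + 3762.4593) = 1944.2297.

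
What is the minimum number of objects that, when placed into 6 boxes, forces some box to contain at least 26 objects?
n = (26 − 1)·6 + 1 = 151

By the generalised pigeonhole principle, to guarantee some box contains ≥ r objects we need more than (r − 1) · k objects total. Threshold: n = (r − 1) · k + 1. With r = 26 and k = 6: n = 25 · 6 + 1 = 150 + 1 = 151. For n = 150 = 25 · 6, we can put exactly 25 objects in every box, avoiding 26 in any single one — so 151 is tight.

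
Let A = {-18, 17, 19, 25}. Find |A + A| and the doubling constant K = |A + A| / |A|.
K = |A + A| / |A| = 10/4 = 5/2

Enumerate A + A = {a + b : a, b ∈ A}. With |A| = 4, there are |A|^2 = 16 ordered sum pairs; collecting distinct values, A + A = {-36, -1, 1, 7, 34, 36, 38, 42, 44, 50}, so |A + A| = 10. Thus K = 10/4 = 5/2. For comparison, the minimum possible |A + A| over all 4-element sets is 2·4 − 1 = 7 (so min K = 7/4), attained only by arithmetic progressions.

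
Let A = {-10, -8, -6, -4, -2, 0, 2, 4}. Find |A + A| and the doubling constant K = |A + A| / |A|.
K = |A + A| / |A| = 15/8

Enumerate A + A = {a + b : a, b ∈ A}. With |A| = 8, there are |A|^2 = 64 ordered sum pairs; collecting distinct values, A + A = {-20, -18, -16, -14, -12, -10, -8, -6, -4, -2, 0, 2, 4, 6, 8}, so |A + A| = 15. Thus K = 15/8. Here |A + A| = 2|A| − 1 = 15, the minimum possible — so K = 15/8 is minimal, which holds iff A is an arithmetic progression.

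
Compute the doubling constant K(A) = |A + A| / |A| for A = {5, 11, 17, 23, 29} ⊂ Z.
K = |A + A| / |A| = 9/5

Enumerate A + A = {a + b : a, b ∈ A}. With |A| = 5, there are |A|^2 = 25 ordered sum pairs; collecting distinct values, A + A = {10, 16, 22, 28, 34, 40, 46, 52, 58}, so |A + A| = 9. Thus K = 9/5. Here |A + A| = 2|A| − 1 = 9, the minimum possible — so K = 9/5 is minimal, which holds iff A is an arithmetic progression.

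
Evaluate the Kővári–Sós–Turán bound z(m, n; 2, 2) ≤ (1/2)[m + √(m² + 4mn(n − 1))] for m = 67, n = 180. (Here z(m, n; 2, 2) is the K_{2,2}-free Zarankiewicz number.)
z(67, 180; 2, 2) ≤ (1/2)[67 + √(67² + 4·67·180·179)] = (1/2)[67 + √8639449] = 1503.147

Kővári–Sós–Turán: let r_1, ..., r_67 be the row sums and z = Σ r_i the total number of 1s. Each pair of columns can share at most one row with both entries 1 (else a 2×2 all-ones block appears), so Σ_i C(r_i, 2) ≤ C(180, 2) = 16110. By convexity Σ_i C(r_i, 2) ≥ 67·C(z/67, 2) = z(z − 67)/(2·67), giving z² − 67z − 67·180·179 ≤ 0 and hence z ≤ (1/2)[67 + √(4489 + 4·2158740)] = (1/2)[67 + √8639449] ≈ (1/2)(67 + 2939.294) = 1503.147.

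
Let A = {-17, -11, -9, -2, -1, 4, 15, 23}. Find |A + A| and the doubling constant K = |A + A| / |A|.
K = |A + A| / |A| = 31/8

Enumerate A + A = {a + b : a, b ∈ A}. With |A| = 8, there are |A|^2 = 64 ordered sum pairs; collecting distinct values, A + A = {-34, -28, -26, -22, -20, -19, -18, -13, -12, -11, -10, -7, -5, -4, -3, -2, 2, 3, 4, 6, 8, 12, 13, 14, 19, 21, 22, 27, 30, 38, 46}, so |A + A| = 31. Thus K = 31/8. For comparison, the minimum possible |A + A| over all 8-element sets is 2·8 − 1 = 15 (so min K = 15/8), attained only by arithmetic progressions.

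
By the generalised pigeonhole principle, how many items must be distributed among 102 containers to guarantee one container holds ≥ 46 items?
n = (46 − 1)·102 + 1 = 4591

By the generalised pigeonhole principle, to guarantee some box contains ≥ r objects we need more than (r − 1) · k objects total. Threshold: n = (r − 1) · k + 1. With r = 46 and k = 102: n = 45 · 102 + 1 = 4590 + 1 = 4591. For n = 4590 = 45 · 102, we can put exactly 45 objects in every box, avoiding 46 in any single one — so 4591 is tight.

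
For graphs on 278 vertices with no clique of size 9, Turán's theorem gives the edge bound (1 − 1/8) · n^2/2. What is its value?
Turán density bound = (7/8) · 278^2/2 = 135247/4 ≈ 33811.75

Turán's theorem: ex(n, K_{r+1}) is achieved by the complete r-partite Turán graph T(n, r) with parts as balanced as possible, and is at most (1 − 1/r) · n^2/2. For r = 8, n = 278: the density bound is (7/8) · 77284/2 = 135247/4 ≈ 33811.75. The integer-valued extremum is e(T(278, 8)) = 33811, which is strictly less than the density bound 135247/4 since 8 ∤ 278 (the parts of T(278, 8) cannot all be equal).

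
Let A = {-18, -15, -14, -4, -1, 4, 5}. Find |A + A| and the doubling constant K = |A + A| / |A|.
K = |A + A| / |A| = 26/7

Enumerate A + A = {a + b : a, b ∈ A}. With |A| = 7, there are |A|^2 = 49 ordered sum pairs; collecting distinct values, A + A = {-36, -33, -32, -30, -29, -28, -22, -19, -18, -16, -15, -14, -13, -11, -10, -9, -8, -5, -2, 0, 1, 3, 4, 8, 9, 10}, so |A + A| = 26. Thus K = 26/7. For comparison, the minimum possible |A + A| over all 7-element sets is 2·7 − 1 = 13 (so min K = 13/7), attained only by arithmetic progressions.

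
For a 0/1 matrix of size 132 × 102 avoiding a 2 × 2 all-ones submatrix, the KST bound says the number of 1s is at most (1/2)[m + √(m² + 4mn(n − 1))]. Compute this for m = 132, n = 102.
z(132, 102; 2, 2) ≤ (1/2)[132 + √(132² + 4·132·102·101)] = (1/2)[132 + √5456880] = 1233.9983

Kővári–Sós–Turán: let r_1, ..., r_132 be the row sums and z = Σ r_i the total number of 1s. Each pair of columns can share at most one row with both entries 1 (else a 2×2 all-ones block appears), so Σ_i C(r_i, 2) ≤ C(102, 2) = 5151. By convexity Σ_i C(r_i, 2) ≥ 132·C(z/132, 2) = z(z − 132)/(2·132), giving z² − 132z − 132·102·101 ≤ 0 and hence z ≤ (1/2)[132 + √(17424 + 4·1359864)] = (1/2)[132 + √5456880] ≈ (1/2)(132 + 2335.9966) = 1233.9983.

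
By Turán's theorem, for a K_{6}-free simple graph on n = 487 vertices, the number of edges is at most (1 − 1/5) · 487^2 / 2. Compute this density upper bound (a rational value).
Turán density bound = (4/5) · 487^2/2 = 474338/5 ≈ 94867.6

Turán's theorem: ex(n, K_{r+1}) is achieved by the complete r-partite Turán graph T(n, r) with parts as balanced as possible, and is at most (1 − 1/r) · n^2/2. For r = 5, n = 487: the density bound is (4/5) · 237169/2 = 474338/5 ≈ 94867.6. The integer-valued extremum is e(T(487, 5)) = 94867, which is strictly less than the density bound 474338/5 since 5 ∤ 487 (the parts of T(487, 5) cannot all be equal).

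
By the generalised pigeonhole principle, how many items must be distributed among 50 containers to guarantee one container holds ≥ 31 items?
n = (31 − 1)·50 + 1 = 1501

By the generalised pigeonhole principle, to guarantee some box contains ≥ r objects we need more than (r − 1) · k objects total. Threshold: n = (r − 1) · k + 1. With r = 31 and k = 50: n = 30 · 50 + 1 = 1500 + 1 = 1501. For n = 1500 = 30 · 50, we can put exactly 30 objects in every box, avoiding 31 in any single one — so 1501 is tight.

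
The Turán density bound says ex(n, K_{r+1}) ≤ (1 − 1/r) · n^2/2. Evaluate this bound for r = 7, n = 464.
Turán density bound = (6/7) · 464^2/2 = 645888/7 ≈ 92269.7143

Turán's theorem: ex(n, K_{r+1}) is achieved by the complete r-partite Turán graph T(n, r) with parts as balanced as possible, and is at most (1 − 1/r) · n^2/2. For r = 7, n = 464: the density bound is (6/7) · 215296/2 = 645888/7 ≈ 92269.7143. The integer-valued extremum is e(T(464, 7)) = 92269, which is strictly less than the density bound 645888/7 since 7 ∤ 464 (the parts of T(464, 7) cannot all be equal).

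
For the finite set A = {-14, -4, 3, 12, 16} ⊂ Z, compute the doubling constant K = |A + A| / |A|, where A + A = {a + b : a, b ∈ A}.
K = |A + A| / |A| = 15/5 = 3

Enumerate A + A = {a + b : a, b ∈ A}. With |A| = 5, there are |A|^2 = 25 ordered sum pairs; collecting distinct values, A + A = {-28, -18, -11, -8, -2, -1, 2, 6, 8, 12, 15, 19, 24, 28, 32}, so |A + A| = 15. Thus K = 15/5 = 3. For comparison, the minimum possible |A + A| over all 5-element sets is 2·5 − 1 = 9 (so min K = 9/5), attained only by arithmetic progressions.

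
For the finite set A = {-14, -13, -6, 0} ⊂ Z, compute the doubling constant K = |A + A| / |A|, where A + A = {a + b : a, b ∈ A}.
K = |A + A| / |A| = 10/4 = 5/2

Enumerate A + A = {a + b : a, b ∈ A}. With |A| = 4, there are |A|^2 = 16 ordered sum pairs; collecting distinct values, A + A = {-28, -27, -26, -20, -19, -14, -13, -12, -6, 0}, so |A + A| = 10. Thus K = 10/4 = 5/2. For comparison, the minimum possible |A + A| over all 4-element sets is 2·4 − 1 = 7 (so min K = 7/4), attained only by arithmetic progressions.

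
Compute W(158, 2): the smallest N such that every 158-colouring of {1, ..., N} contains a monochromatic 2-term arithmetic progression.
W(158, 2) = 158 + 1 = 159

A 2-term AP is any pair of integers, so a monochromatic 2-AP exists iff some colour is used at least twice. With 158 colours, the colouring i ↦ i on {1, ..., 158} uses each colour once, avoiding any monochromatic pair, so W(158, 2) > 158. For {1, ..., 159}, pigeonhole forces two integers of the same colour, which form a monochromatic 2-AP. Hence W(158, 2) = 159.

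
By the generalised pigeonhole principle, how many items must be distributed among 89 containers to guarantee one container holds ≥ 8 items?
n = (8 − 1)·89 + 1 = 624

By the generalised pigeonhole principle, to guarantee some box contains ≥ r objects we need more than (r − 1) · k objects total. Threshold: n = (r − 1) · k + 1. With r = 8 and k = 89: n = 7 · 89 + 1 = 623 + 1 = 624. For n = 623 = 7 · 89, we can put exactly 7 objects in every box, avoiding 8 in any single one — so 624 is tight.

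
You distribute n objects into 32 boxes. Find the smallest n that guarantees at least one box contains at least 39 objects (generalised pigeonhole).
n = (39 − 1)·32 + 1 = 1217

By the generalised pigeonhole principle, to guarantee some box contains ≥ r objects we need more than (r − 1) · k objects total. Threshold: n = (r − 1) · k + 1. With r = 39 and k = 32: n = 38 · 32 + 1 = 1216 + 1 = 1217. For n = 1216 = 38 · 32, we can put exactly 38 objects in every box, avoiding 39 in any single one — so 1217 is tight.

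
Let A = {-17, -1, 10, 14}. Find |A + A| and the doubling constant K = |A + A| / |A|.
K = |A + A| / |A| = 10/4 = 5/2

Enumerate A + A = {a + b : a, b ∈ A}. With |A| = 4, there are |A|^2 = 16 ordered sum pairs; collecting distinct values, A + A = {-34, -18, -7, -3, -2, 9, 13, 20, 24, 28}, so |A + A| = 10. Thus K = 10/4 = 5/2. For comparison, the minimum possible |A + A| over all 4-element sets is 2·4 − 1 = 7 (so min K = 7/4), attained only by arithmetic progressions.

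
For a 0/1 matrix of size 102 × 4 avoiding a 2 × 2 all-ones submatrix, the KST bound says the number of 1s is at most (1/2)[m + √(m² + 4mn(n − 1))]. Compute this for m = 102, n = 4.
z(102, 4; 2, 2) ≤ (1/2)[102 + √(102² + 4·102·4·3)] = (1/2)[102 + √15300] = 112.8466

Kővári–Sós–Turán: let r_1, ..., r_102 be the row sums and z = Σ r_i the total number of 1s. Each pair of columns can share at most one row with both entries 1 (else a 2×2 all-ones block appears), so Σ_i C(r_i, 2) ≤ C(4, 2) = 6. By convexity Σ_i C(r_i, 2) ≥ 102·C(z/102, 2) = z(z − 102)/(2·102), giving z² − 102z − 102·4·3 ≤ 0 and hence z ≤ (1/2)[102 + √(10404 + 4·1224)] = (1/2)[102 + √15300] ≈ (1/2)(102 + 123.6932) = 112.8466.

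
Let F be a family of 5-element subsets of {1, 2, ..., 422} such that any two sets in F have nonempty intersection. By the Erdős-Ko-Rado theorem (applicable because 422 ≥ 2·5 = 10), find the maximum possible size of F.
max |F| = C(421, 4) = 1290358685

The Erdős-Ko-Rado theorem states: for n ≥ 2k, an intersecting family of k-subsets of an n-element set has size at most C(n − 1, k − 1), with equality for 'star' families {A ⊆ [n] : |A| = k, i ∈ A} (fix an element i). For n = 422, k = 5: C(421, 4) = 1290358685.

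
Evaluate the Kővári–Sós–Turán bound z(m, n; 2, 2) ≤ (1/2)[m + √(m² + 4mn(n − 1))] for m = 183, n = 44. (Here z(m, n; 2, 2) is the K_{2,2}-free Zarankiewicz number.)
z(183, 44; 2, 2) ≤ (1/2)[183 + √(183² + 4·183·44·43)] = (1/2)[183 + √1418433] = 686.9899

Kővári–Sós–Turán: let r_1, ..., r_183 be the row sums and z = Σ r_i the total number of 1s. Each pair of columns can share at most one row with both entries 1 (else a 2×2 all-ones block appears), so Σ_i C(r_i, 2) ≤ C(44, 2) = 946. By convexity Σ_i C(r_i, 2) ≥ 183·C(z/183, 2) = z(z − 183)/(2·183), giving z² − 183z − 183·44·43 ≤ 0 and hence z ≤ (1/2)[183 + √(33489 + 4·346236)] = (1/2)[183 + √1418433] ≈ (1/2)(183 + 1190.9798) = 686.9899.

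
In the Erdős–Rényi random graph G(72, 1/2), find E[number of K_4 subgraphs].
E[# K_4] = C(72, 4) · (1/2)^C(4, 2) = 1028790 / 2^6 = 514395/32 = 16074.84375

For each 4-subset S of vertices (there are C(72, 4) = 1028790 such S), let X_S = 1 if S induces a K_4 (all C(4, 2) = 6 edges present). Then P(X_S = 1) = (1/2)^6 = 1/64. By linearity of expectation, E[# K_4] = C(72, 4) · (1/2)^6 = 1028790 / 64 = 514395/32 = 16074.84375.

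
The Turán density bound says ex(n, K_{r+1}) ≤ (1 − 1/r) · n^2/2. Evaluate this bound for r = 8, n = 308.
Turán density bound = (7/8) · 308^2/2 = 41503

Turán's theorem: ex(n, K_{r+1}) is achieved by the complete r-partite Turán graph T(n, r) with parts as balanced as possible, and is at most (1 − 1/r) · n^2/2. For r = 8, n = 308: the density bound is (7/8) · 94864/2 = 41503. The integer-valued extremum is e(T(308, 8)) = 41502, which is strictly less than the density bound 41503 since 8 ∤ 308 (the parts of T(308, 8) cannot all be equal).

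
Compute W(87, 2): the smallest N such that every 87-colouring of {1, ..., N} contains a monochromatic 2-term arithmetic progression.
W(87, 2) = 87 + 1 = 88

A 2-term AP is any pair of integers, so a monochromatic 2-AP exists iff some colour is used at least twice. With 87 colours, the colouring i ↦ i on {1, ..., 87} uses each colour once, avoiding any monochromatic pair, so W(87, 2) > 87. For {1, ..., 88}, pigeonhole forces two integers of the same colour, which form a monochromatic 2-AP. Hence W(87, 2) = 88.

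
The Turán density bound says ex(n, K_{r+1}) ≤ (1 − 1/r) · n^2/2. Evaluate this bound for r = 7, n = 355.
Turán density bound = (6/7) · 355^2/2 = 378075/7 ≈ 54010.7143

Turán's theorem: ex(n, K_{r+1}) is achieved by the complete r-partite Turán graph T(n, r) with parts as balanced as possible, and is at most (1 − 1/r) · n^2/2. For r = 7, n = 355: the density bound is (6/7) · 126025/2 = 378075/7 ≈ 54010.7143. The integer-valued extremum is e(T(355, 7)) = 54010, which is strictly less than the density bound 378075/7 since 7 ∤ 355 (the parts of T(355, 7) cannot all be equal).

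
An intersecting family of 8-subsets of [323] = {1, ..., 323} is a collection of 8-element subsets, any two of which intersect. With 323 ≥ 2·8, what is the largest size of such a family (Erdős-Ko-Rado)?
max |F| = C(322, 7) = 66687508765504

The Erdős-Ko-Rado theorem states: for n ≥ 2k, an intersecting family of k-subsets of an n-element set has size at most C(n − 1, k − 1), with equality for 'star' families {A ⊆ [n] : |A| = k, i ∈ A} (fix an element i). For n = 323, k = 8: C(322, 7) = 66687508765504.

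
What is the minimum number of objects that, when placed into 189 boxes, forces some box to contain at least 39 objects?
n = (39 − 1)·189 + 1 = 7183

By the generalised pigeonhole principle, to guarantee some box contains ≥ r objects we need more than (r − 1) · k objects total. Threshold: n = (r − 1) · k + 1. With r = 39 and k = 189: n = 38 · 189 + 1 = 7182 + 1 = 7183. For n = 7182 = 38 · 189, we can put exactly 38 objects in every box, avoiding 39 in any single one — so 7183 is tight.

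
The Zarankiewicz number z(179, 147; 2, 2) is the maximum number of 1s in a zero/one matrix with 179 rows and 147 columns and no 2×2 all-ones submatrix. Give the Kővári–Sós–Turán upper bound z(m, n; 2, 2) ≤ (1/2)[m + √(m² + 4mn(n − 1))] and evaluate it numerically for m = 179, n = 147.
z(179, 147; 2, 2) ≤ (1/2)[179 + √(179² + 4·179·147·146)] = (1/2)[179 + √15398833] = 2051.5673

Kővári–Sós–Turán: let r_1, ..., r_179 be the row sums and z = Σ r_i the total number of 1s. Each pair of columns can share at most one row with both entries 1 (else a 2×2 all-ones block appears), so Σ_i C(r_i, 2) ≤ C(147, 2) = 10731. By convexity Σ_i C(r_i, 2) ≥ 179·C(z/179, 2) = z(z − 179)/(2·179), giving z² − 179z − 179·147·146 ≤ 0 and hence z ≤ (1/2)[179 + √(32041 + 4·3841698)] = (1/2)[179 + √15398833] ≈ (1/2)(179 + 3924.1347) = 2051.5673.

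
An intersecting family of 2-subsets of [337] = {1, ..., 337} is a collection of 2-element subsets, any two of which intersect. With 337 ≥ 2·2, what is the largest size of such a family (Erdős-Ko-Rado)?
max |F| = C(336, 1) = 336

Erdős-Ko-Rado (1961): when n ≥ 2k, max |F| = C(n−1, k−1). The bound is attained by the star {A : i ∈ A} for any fixed i ∈ [n]. Here C(337−1, 2−1) = C(336, 1) = 336.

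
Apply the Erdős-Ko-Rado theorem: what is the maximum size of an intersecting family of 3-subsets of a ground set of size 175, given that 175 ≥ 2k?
max |F| = C(174, 2) = 15051

Erdős-Ko-Rado (1961): when n ≥ 2k, max |F| = C(n−1, k−1). The bound is attained by the star {A : i ∈ A} for any fixed i ∈ [n]. Here C(175−1, 3−1) = C(174, 2) = 15051.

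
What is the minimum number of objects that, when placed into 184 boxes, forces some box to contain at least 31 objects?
n = (31 − 1)·184 + 1 = 5521

By the generalised pigeonhole principle, to guarantee some box contains ≥ r objects we need more than (r − 1) · k objects total. Threshold: n = (r − 1) · k + 1. With r = 31 and k = 184: n = 30 · 184 + 1 = 5520 + 1 = 5521. For n = 5520 = 30 · 184, we can put exactly 30 objects in every box, avoiding 31 in any single one — so 5521 is tight.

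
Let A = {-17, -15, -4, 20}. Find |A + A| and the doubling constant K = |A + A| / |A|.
K = |A + A| / |A| = 10/4 = 5/2

Enumerate A + A = {a + b : a, b ∈ A}. With |A| = 4, there are |A|^2 = 16 ordered sum pairs; collecting distinct values, A + A = {-34, -32, -30, -21, -19, -8, 3, 5, 16, 40}, so |A + A| = 10. Thus K = 10/4 = 5/2. For comparison, the minimum possible |A + A| over all 4-element sets is 2·4 − 1 = 7 (so min K = 7/4), attained only by arithmetic progressions.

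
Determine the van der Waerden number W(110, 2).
W(110, 2) = 110 + 1 = 111

A 2-term AP is any pair of integers, so a monochromatic 2-AP exists iff some colour is used at least twice. With 110 colours, the colouring i ↦ i on {1, ..., 110} uses each colour once, avoiding any monochromatic pair, so W(110, 2) > 110. For {1, ..., 111}, pigeonhole forces two integers of the same colour, which form a monochromatic 2-AP. Hence W(110, 2) = 111.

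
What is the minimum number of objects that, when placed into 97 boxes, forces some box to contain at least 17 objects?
n = (17 − 1)·97 + 1 = 1553

By the generalised pigeonhole principle, to guarantee some box contains ≥ r objects we need more than (r − 1) · k objects total. Threshold: n = (r − 1) · k + 1. With r = 17 and k = 97: n = 16 · 97 + 1 = 1552 + 1 = 1553. For n = 1552 = 16 · 97, we can put exactly 16 objects in every box, avoiding 17 in any single one — so 1553 is tight.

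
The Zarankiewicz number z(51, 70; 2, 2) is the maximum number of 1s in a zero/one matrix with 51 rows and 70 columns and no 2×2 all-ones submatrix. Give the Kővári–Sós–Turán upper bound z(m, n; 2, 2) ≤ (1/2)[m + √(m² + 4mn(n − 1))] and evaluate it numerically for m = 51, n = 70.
z(51, 70; 2, 2) ≤ (1/2)[51 + √(51² + 4·51·70·69)] = (1/2)[51 + √987921] = 522.4711

Kővári–Sós–Turán: let r_1, ..., r_51 be the row sums and z = Σ r_i the total number of 1s. Each pair of columns can share at most one row with both entries 1 (else a 2×2 all-ones block appears), so Σ_i C(r_i, 2) ≤ C(70, 2) = 2415. By convexity Σ_i C(r_i, 2) ≥ 51·C(z/51, 2) = z(z − 51)/(2·51), giving z² − 51z − 51·70·69 ≤ 0 and hence z ≤ (1/2)[51 + √(2601 + 4·246330)] = (1/2)[51 + √987921] ≈ (1/2)(51 + 993.9422) = 522.4711.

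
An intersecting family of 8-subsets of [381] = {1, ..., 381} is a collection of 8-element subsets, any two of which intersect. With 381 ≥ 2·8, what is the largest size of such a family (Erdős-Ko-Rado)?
max |F| = C(380, 7) = 214741575477000

The Erdős-Ko-Rado theorem states: for n ≥ 2k, an intersecting family of k-subsets of an n-element set has size at most C(n − 1, k − 1), with equality for 'star' families {A ⊆ [n] : |A| = k, i ∈ A} (fix an element i). For n = 381, k = 8: C(380, 7) = 214741575477000.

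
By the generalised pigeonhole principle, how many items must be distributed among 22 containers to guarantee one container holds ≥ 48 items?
n = (48 − 1)·22 + 1 = 1035

By the generalised pigeonhole principle, to guarantee some box contains ≥ r objects we need more than (r − 1) · k objects total. Threshold: n = (r − 1) · k + 1. With r = 48 and k = 22: n = 47 · 22 + 1 = 1034 + 1 = 1035. For n = 1034 = 47 · 22, we can put exactly 47 objects in every box, avoiding 48 in any single one — so 1035 is tight.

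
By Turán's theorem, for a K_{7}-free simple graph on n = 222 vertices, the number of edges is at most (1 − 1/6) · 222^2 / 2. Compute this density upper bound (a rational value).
Turán density bound = (5/6) · 222^2/2 = 20535

Turán's theorem: ex(n, K_{r+1}) is achieved by the complete r-partite Turán graph T(n, r) with parts as balanced as possible, and is at most (1 − 1/r) · n^2/2. For r = 6, n = 222: the density bound is (5/6) · 49284/2 = 20535. Since 6 ∣ 222, the Turán graph T(222, 6) has parts of equal size 37, and its edge count e(T(222, 6)) = 20535 attains the density bound exactly.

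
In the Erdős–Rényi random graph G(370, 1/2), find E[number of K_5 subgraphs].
E[# K_5] = C(370, 5) · (1/2)^C(5, 2) = 56239546824 / 2^10 = 7029943353/128 = 54921432.4453125

For each 5-subset S of vertices (there are C(370, 5) = 56239546824 such S), let X_S = 1 if S induces a K_5 (all C(5, 2) = 10 edges present). Then P(X_S = 1) = (1/2)^10 = 1/1024. By linearity of expectation, E[# K_5] = C(370, 5) · (1/2)^10 = 56239546824 / 1024 = 7029943353/128 = 54921432.4453125.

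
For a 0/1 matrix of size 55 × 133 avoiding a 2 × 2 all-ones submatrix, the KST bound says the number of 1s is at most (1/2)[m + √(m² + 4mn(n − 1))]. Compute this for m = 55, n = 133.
z(55, 133; 2, 2) ≤ (1/2)[55 + √(55² + 4·55·133·132)] = (1/2)[55 + √3865345] = 1010.524

Kővári–Sós–Turán: let r_1, ..., r_55 be the row sums and z = Σ r_i the total number of 1s. Each pair of columns can share at most one row with both entries 1 (else a 2×2 all-ones block appears), so Σ_i C(r_i, 2) ≤ C(133, 2) = 8778. By convexity Σ_i C(r_i, 2) ≥ 55·C(z/55, 2) = z(z − 55)/(2·55), giving z² − 55z − 55·133·132 ≤ 0 and hence z ≤ (1/2)[55 + √(3025 + 4·965580)] = (1/2)[55 + √3865345] ≈ (1/2)(55 + 1966.0481) = 1010.524.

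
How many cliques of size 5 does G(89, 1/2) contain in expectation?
E[# K_5] = C(89, 5) · (1/2)^C(5, 2) = 41507642 / 2^10 = 20753821/512 ≈ 40534.806641

For each 5-subset S of vertices (there are C(89, 5) = 41507642 such S), let X_S = 1 if S induces a K_5 (all C(5, 2) = 10 edges present). Then P(X_S = 1) = (1/2)^10 = 1/1024. By linearity of expectation, E[# K_5] = C(89, 5) · (1/2)^10 = 41507642 / 1024 = 20753821/512 ≈ 40534.806641.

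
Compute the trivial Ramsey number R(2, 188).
R(2, 188) = 188

R(2, k) = k for all k ≥ 2: in a 2-colouring of K_k, either some edge is red (a red K_2) or all edges are blue (a blue K_k). And K_{187} coloured all-blue has no blue K_188, so R(2, 188) > 187. Hence R(2, 188) = 188.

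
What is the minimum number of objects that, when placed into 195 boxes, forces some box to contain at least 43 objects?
n = (43 − 1)·195 + 1 = 8191

By the generalised pigeonhole principle, to guarantee some box contains ≥ r objects we need more than (r − 1) · k objects total. Threshold: n = (r − 1) · k + 1. With r = 43 and k = 195: n = 42 · 195 + 1 = 8190 + 1 = 8191. For n = 8190 = 42 · 195, we can put exactly 42 objects in every box, avoiding 43 in any single one — so 8191 is tight.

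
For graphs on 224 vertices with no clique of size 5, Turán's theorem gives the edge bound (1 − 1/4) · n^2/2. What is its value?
Turán density bound = (3/4) · 224^2/2 = 18816

Turán's theorem: ex(n, K_{r+1}) is achieved by the complete r-partite Turán graph T(n, r) with parts as balanced as possible, and is at most (1 − 1/r) · n^2/2. For r = 4, n = 224: the density bound is (3/4) · 50176/2 = 18816. Since 4 ∣ 224, the Turán graph T(224, 4) has parts of equal size 56, and its edge count e(T(224, 4)) = 18816 attains the density bound exactly.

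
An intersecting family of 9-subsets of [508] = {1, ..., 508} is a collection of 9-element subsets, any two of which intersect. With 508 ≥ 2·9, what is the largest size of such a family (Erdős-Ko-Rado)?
max |F| = C(507, 8) = 102432860235795375

Erdős-Ko-Rado (1961): when n ≥ 2k, max |F| = C(n−1, k−1). The bound is attained by the star {A : i ∈ A} for any fixed i ∈ [n]. Here C(508−1, 9−1) = C(507, 8) = 102432860235795375.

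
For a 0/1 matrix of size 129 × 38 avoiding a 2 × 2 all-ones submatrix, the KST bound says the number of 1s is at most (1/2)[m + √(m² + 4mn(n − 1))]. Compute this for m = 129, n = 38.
z(129, 38; 2, 2) ≤ (1/2)[129 + √(129² + 4·129·38·37)] = (1/2)[129 + √742137] = 495.2369

Kővári–Sós–Turán: let r_1, ..., r_129 be the row sums and z = Σ r_i the total number of 1s. Each pair of columns can share at most one row with both entries 1 (else a 2×2 all-ones block appears), so Σ_i C(r_i, 2) ≤ C(38, 2) = 703. By convexity Σ_i C(r_i, 2) ≥ 129·C(z/129, 2) = z(z − 129)/(2·129), giving z² − 129z − 129·38·37 ≤ 0 and hence z ≤ (1/2)[129 + √(16641 + 4·181374)] = (1/2)[129 + √742137] ≈ (1/2)(129 + 861.4737) = 495.2369.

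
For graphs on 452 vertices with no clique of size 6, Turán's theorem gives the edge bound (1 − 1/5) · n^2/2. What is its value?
Turán density bound = (4/5) · 452^2/2 = 408608/5 ≈ 81721.6

Turán's theorem: ex(n, K_{r+1}) is achieved by the complete r-partite Turán graph T(n, r) with parts as balanced as possible, and is at most (1 − 1/r) · n^2/2. For r = 5, n = 452: the density bound is (4/5) · 204304/2 = 408608/5 ≈ 81721.6. The integer-valued extremum is e(T(452, 5)) = 81721, which is strictly less than the density bound 408608/5 since 5 ∤ 452 (the parts of T(452, 5) cannot all be equal).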